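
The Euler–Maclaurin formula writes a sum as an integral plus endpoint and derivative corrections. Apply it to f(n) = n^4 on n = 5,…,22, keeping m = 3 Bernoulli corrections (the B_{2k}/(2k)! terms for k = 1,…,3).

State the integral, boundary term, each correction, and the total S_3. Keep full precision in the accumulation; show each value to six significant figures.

The integral term ∫_5^22 x^4 dx = 1.03010e+06.
Boundary: ½(f(5) + f(22)) = ½(625.000 + 234256) = 117440.
So far: 1.14754e+06.
Correction k=1: B_{2}/2! · (f^{(1)}(22) − f^{(1)}(5)) = 1/12 · (42592.0 − 500.000) = 3507.67.
After k=1: 1.15105e+06.
Correction k=2: B_{4}/4! · (f^{(3)}(22) − f^{(3)}(5)) = −1/720 · (528.000 − 120.000) = -0.566667.
After k=2: 1.15105e+06.
Correction k=3: B_{6}/6! · (f^{(5)}(22) − f^{(5)}(5)) = 1/30240 · (0.00000 − 0.00000) = 0.00000.

S_3 ≈ 1.15105e+06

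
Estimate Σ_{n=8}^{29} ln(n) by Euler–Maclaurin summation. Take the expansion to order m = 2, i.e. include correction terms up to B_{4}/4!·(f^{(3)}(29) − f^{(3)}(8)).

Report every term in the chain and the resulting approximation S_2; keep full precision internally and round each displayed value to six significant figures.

The integral term ∫_8^29 ln(x) dx = 60.0160.
Endpoint term: (f(8) + f(29))/2 = (2.07944 + 3.36730)/2 = 2.72337.
Integral + boundary = 62.7394.
Order-1 term: 1/12 · (0.0344828 − 0.125000) = -0.00754310.
After k=1: 62.7319.
Order-2 term: −1/720 · (8.20042e-05 − 0.00390625) = 5.31145e-06.

S_2 ≈ 62.7319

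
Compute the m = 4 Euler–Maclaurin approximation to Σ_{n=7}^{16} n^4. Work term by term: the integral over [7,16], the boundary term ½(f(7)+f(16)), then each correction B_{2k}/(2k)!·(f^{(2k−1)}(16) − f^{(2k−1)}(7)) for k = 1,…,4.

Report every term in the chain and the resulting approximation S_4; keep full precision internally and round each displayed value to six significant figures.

S_4 ≈ 241573

∫_7^16 x^4 dx evaluates to 206354.
Boundary: ½(f(7) + f(16)) = ½(2401.00 + 65536.0) = 33968.5.
Integral + boundary = 240322.
k=1: B_{2}/(2)! × [f^{(1)}(16) − f^{(1)}(7)] = 1/12 × (16384.0 − 1372.00) = 1251.00.
Partial sum through k=1: 241573.
k=2: B_{4}/(4)! × [f^{(3)}(16) − f^{(3)}(7)] = −1/720 × (384.000 − 168.000) = -0.300000.
Partial sum through k=2: 241573.
k=3: B_{6}/(6)! × [f^{(5)}(16) − f^{(5)}(7)] = 1/30240 × (0.00000 − 0.00000) = 0.00000.
Partial sum through k=3: 241573.
k=4: B_{8}/(8)! × [f^{(7)}(16) − f^{(7)}(7)] = −1/1209600 × (0.00000 − 0.00000) = 0.00000.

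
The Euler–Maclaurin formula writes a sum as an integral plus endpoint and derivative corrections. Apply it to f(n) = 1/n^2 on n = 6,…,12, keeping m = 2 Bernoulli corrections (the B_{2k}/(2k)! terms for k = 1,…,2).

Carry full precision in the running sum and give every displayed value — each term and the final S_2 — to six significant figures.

S_2 ≈ 0.101365

Integral: ∫_6^12 1/x^2 dx = 0.0833333.
Endpoint term: (f(6) + f(12))/2 = (0.0277778 + 0.00694444)/2 = 0.0173611.
Integral + boundary = 0.100694.
Order-1 term: 1/12 · (-0.00115741 − (-0.00925926)) = 0.000675154.
After k=1: 0.101370.
Order-2 term: −1/720 · (-9.64506e-05 − (-0.00308642)) = -4.15273e-06.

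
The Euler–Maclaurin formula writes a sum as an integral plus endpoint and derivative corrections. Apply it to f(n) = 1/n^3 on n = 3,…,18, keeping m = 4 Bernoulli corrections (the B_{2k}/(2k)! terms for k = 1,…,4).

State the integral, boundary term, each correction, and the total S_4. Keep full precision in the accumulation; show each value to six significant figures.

S_4 ≈ 0.0755965

The integral term ∫_3^18 1/x^3 dx = 0.0540123.
Endpoint term: (f(3) + f(18))/2 = (0.0370370 + 0.000171468)/2 = 0.0186043.
Integral + boundary = 0.0726166.
Correction k=1: B_{2}/2! · (f^{(1)}(18) − f^{(1)}(3)) = 1/12 · (-2.85780e-05 − (-0.0370370)) = 0.00308404.
Partial sum through k=1: 0.0757006.
Correction k=2: B_{4}/4! · (f^{(3)}(18) − f^{(3)}(3)) = −1/720 · (-1.76407e-06 − (-0.0823045)) = -0.000114309.
Partial sum through k=2: 0.0755863.
Correction k=3: B_{6}/6! · (f^{(5)}(18) − f^{(5)}(3)) = 1/30240 · (-2.28676e-07 − (-0.384088)) = 1.27013e-05.
Partial sum through k=3: 0.0755990.
Correction k=4: B_{8}/8! · (f^{(7)}(18) − f^{(7)}(3)) = −1/1209600 · (-5.08169e-08 − (-3.07270)) = -2.54026e-06.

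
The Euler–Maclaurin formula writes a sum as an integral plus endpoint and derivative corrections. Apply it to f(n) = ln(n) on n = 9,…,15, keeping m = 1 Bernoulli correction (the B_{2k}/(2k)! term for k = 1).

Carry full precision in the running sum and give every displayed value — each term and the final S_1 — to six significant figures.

∫_9^15 ln(x) dx evaluates to 14.8457.
½[f(9) + f(15)] = ½[2.19722 + 2.70805] = 2.45264.
Integral + boundary = 17.2984.
Correction k=1: B_{2}/2! · (f^{(1)}(15) − f^{(1)}(9)) = 1/12 · (0.0666667 − 0.111111) = -0.00370370.

S_1 ≈ 17.2947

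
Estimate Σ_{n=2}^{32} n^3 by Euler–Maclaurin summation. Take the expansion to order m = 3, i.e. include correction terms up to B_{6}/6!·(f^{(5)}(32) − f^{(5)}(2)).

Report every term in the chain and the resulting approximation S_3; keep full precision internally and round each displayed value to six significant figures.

S_3 ≈ 278783

∫_2^32 x^3 dx evaluates to 262140.
Endpoint term: (f(2) + f(32))/2 = (8.00000 + 32768.0)/2 = 16388.0.
So far: 278528.
k=1: B_{2}/(2)! × [f^{(1)}(32) − f^{(1)}(2)] = 1/12 × (3072.00 − 12.0000) = 255.000.
Partial sum through k=1: 278783.
k=2: B_{4}/(4)! × [f^{(3)}(32) − f^{(3)}(2)] = −1/720 × (6.00000 − 6.00000) = 0.00000.
Partial sum through k=2: 278783.
k=3: B_{6}/(6)! × [f^{(5)}(32) − f^{(5)}(2)] = 1/30240 × (0.00000 − 0.00000) = 0.00000.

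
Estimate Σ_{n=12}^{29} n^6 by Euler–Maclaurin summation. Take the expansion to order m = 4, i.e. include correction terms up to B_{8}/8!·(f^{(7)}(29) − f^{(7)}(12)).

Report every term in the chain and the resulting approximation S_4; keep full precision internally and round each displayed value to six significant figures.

∫_12^29 x^6 dx evaluates to 2.45915e+09.
Endpoint term: (f(12) + f(29))/2 = (2.98598e+06 + 5.94823e+08)/2 = 2.98905e+08.
Running total after boundary: 2.75805e+09.
Order-1 term: 1/12 · (1.23067e+08 − 1.49299e+06) = 1.01312e+07.
After k=1: 2.76819e+09.
Order-2 term: −1/720 · (2.92668e+06 − 207360) = -3776.83.
After k=2: 2.76818e+09.
Order-3 term: 1/30240 · (20880.0 − 8640.00) = 0.404762.
After k=3: 2.76818e+09.
Order-4 term: −1/1209600 · (0.00000 − 0.00000) = 0.00000.

S_4 ≈ 2.76818e+09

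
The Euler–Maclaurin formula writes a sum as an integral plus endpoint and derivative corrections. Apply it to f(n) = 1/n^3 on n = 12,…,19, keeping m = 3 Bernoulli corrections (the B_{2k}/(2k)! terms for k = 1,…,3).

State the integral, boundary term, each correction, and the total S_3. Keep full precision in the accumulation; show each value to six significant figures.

∫_12^19 1/x^3 dx evaluates to 0.00208718.
Endpoint term: (f(12) + f(19))/2 = (0.000578704 + 0.000145794)/2 = 0.000362249.
So far: 0.00244943.
Order-1 term: 1/12 · (-2.30201e-05 − (-0.000144676)) = 1.01380e-05.
After k=1: 0.00245957.
Order-2 term: −1/720 · (-1.27535e-06 − (-2.00939e-05)) = -2.61368e-08.
After k=2: 0.00245954.
Order-3 term: 1/30240 · (-1.48379e-07 − (-5.86071e-06)) = 1.88900e-10.

S_3 ≈ 0.00245954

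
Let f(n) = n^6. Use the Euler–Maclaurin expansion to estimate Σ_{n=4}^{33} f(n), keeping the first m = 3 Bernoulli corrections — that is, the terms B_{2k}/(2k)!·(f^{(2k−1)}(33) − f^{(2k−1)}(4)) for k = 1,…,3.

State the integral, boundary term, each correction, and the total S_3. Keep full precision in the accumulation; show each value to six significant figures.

S_3 ≈ 6.75364e+09

Integral: ∫_4^33 x^6 dx = 6.08835e+09.
Boundary: ½(f(4) + f(33)) = ½(4096.00 + 1.29147e+09) = 6.45736e+08.
So far: 6.73408e+09.
k=1: B_{2}/(2)! × [f^{(1)}(33) − f^{(1)}(4)] = 1/12 × (2.34812e+08 − 6144.00) = 1.95672e+07.
Running total after k=1: 6.75365e+09.
k=2: B_{4}/(4)! × [f^{(3)}(33) − f^{(3)}(4)] = −1/720 × (4.31244e+06 − 7680.00) = -5978.83.
Running total after k=2: 6.75364e+09.
k=3: B_{6}/(6)! × [f^{(5)}(33) − f^{(5)}(4)] = 1/30240 × (23760.0 − 2880.00) = 0.690476.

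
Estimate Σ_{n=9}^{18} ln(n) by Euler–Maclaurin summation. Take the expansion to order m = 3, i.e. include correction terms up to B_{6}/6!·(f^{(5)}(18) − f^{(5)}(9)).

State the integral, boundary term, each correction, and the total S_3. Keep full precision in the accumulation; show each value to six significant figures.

S_3 ≈ 25.7908

Integral: ∫_9^18 ln(x) dx = 23.2517.
Endpoint term: (f(9) + f(18))/2 = (2.19722 + 2.89037)/2 = 2.54380.
Running total after boundary: 25.7955.
k=1: B_{2}/(2)! × [f^{(1)}(18) − f^{(1)}(9)] = 1/12 × (0.0555556 − 0.111111) = -0.00462963.
Running total after k=1: 25.7908.
k=2: B_{4}/(4)! × [f^{(3)}(18) − f^{(3)}(9)] = −1/720 × (0.000342936 − 0.00274348) = 3.33410e-06.
Running total after k=2: 25.7908.
k=3: B_{6}/(6)! × [f^{(5)}(18) − f^{(5)}(9)] = 1/30240 × (1.27013e-05 − 0.000406442) = -1.30205e-08.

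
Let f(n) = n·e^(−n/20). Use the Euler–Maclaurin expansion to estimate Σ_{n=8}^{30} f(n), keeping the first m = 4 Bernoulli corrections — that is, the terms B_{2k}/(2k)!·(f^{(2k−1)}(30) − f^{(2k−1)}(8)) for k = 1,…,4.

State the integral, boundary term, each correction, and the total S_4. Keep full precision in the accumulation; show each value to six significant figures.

S_4 ≈ 158.234

Integral: ∫_8^30 x·e^(−x/20) dx = 152.249.
Boundary: ½(f(8) + f(30)) = ½(5.36256 + 6.69390) = 6.02823.
Running total after boundary: 158.277.
k=1: B_{2}/(2)! × [f^{(1)}(30) − f^{(1)}(8)] = 1/12 × (-0.111565 − 0.402192) = -0.0428131.
Partial sum through k=1: 158.234.
k=2: B_{4}/(4)! × [f^{(3)}(30) − f^{(3)}(8)] = −1/720 × (0.000836738 − 0.00435708) = 4.88936e-06.
Partial sum through k=2: 158.234.
k=3: B_{6}/(6)! × [f^{(5)}(30) − f^{(5)}(8)] = 1/30240 × (4.88097e-06 − 1.92717e-05) = -4.75884e-10.
Partial sum through k=3: 158.234.
k=4: B_{8}/(8)! × [f^{(7)}(30) − f^{(7)}(8)] = −1/1209600 × (1.91752e-08 − 6.91268e-08) = 4.12959e-14.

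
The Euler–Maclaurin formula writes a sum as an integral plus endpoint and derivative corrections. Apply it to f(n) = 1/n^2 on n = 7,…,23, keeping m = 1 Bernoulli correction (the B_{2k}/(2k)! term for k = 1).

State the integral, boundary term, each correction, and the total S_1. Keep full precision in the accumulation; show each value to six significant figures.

S_1 ≈ 0.111000

∫_7^23 1/x^2 dx evaluates to 0.0993789.
½[f(7) + f(23)] = ½[0.0204082 + 0.00189036] = 0.0111493.
So far: 0.110528.
k=1: B_{2}/(2)! × [f^{(1)}(23) − f^{(1)}(7)] = 1/12 × (-0.000164379 − (-0.00583090)) = 0.000472210.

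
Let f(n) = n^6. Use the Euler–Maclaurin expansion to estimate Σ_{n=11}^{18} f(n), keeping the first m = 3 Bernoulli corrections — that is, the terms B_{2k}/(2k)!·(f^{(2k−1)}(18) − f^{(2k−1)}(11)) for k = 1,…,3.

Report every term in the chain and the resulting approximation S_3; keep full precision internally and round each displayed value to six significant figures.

S_3 ≈ 1.03432e+08

Integral: ∫_11^18 x^6 dx = 8.46761e+07.
½[f(11) + f(18)] = ½[1.77156e+06 + 3.40122e+07] = 1.78919e+07.
Integral + boundary = 1.02568e+08.
Correction k=1: B_{2}/2! · (f^{(1)}(18) − f^{(1)}(11)) = 1/12 · (1.13374e+07 − 966306) = 864258.
Partial sum through k=1: 1.03432e+08.
Correction k=2: B_{4}/4! · (f^{(3)}(18) − f^{(3)}(11)) = −1/720 · (699840 − 159720) = -750.167.
Partial sum through k=2: 1.03432e+08.
Correction k=3: B_{6}/6! · (f^{(5)}(18) − f^{(5)}(11)) = 1/30240 · (12960.0 − 7920.00) = 0.166667.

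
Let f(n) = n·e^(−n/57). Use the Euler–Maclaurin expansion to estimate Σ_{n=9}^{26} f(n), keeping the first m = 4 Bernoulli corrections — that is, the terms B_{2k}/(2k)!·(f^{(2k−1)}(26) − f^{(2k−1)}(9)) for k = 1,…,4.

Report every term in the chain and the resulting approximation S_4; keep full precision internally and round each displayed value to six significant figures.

∫_9^26 x·e^(−x/57) dx evaluates to 214.369.
½[f(9) + f(26)] = ½[7.68546 + 16.4768] = 12.0812.
Running total after boundary: 226.450.
k=1: B_{2}/(2)! × [f^{(1)}(26) − f^{(1)}(9)] = 1/12 × (0.344657 − 0.719107) = -0.0312041.
After k=1: 226.419.
k=2: B_{4}/(4)! × [f^{(3)}(26) − f^{(3)}(9)] = −1/720 × (0.000496186 − 0.000746995) = 3.48346e-07.
After k=2: 226.419.
k=3: B_{6}/(6)! × [f^{(5)}(26) − f^{(5)}(9)] = 1/30240 × (2.72789e-07 − 3.91708e-07) = -3.93251e-12.
After k=3: 226.419.
k=4: B_{8}/(8)! × [f^{(7)}(26) − f^{(7)}(9)] = −1/1209600 × (1.20917e-10 − 1.70360e-10) = 4.08760e-17.

S_4 ≈ 226.419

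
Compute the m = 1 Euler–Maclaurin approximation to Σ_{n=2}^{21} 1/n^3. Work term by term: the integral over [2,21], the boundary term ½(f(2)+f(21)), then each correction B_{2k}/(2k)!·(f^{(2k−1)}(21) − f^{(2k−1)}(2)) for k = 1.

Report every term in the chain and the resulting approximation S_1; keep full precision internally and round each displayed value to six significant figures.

The integral term ∫_2^21 1/x^3 dx = 0.123866.
Boundary: ½(f(2) + f(21)) = ½(0.125000 + 0.000107980) = 0.0625540.
Running total after boundary: 0.186420.
Correction k=1: B_{2}/2! · (f^{(1)}(21) − f^{(1)}(2)) = 1/12 · (-1.54257e-05 − (-0.187500)) = 0.0156237.

S_1 ≈ 0.202044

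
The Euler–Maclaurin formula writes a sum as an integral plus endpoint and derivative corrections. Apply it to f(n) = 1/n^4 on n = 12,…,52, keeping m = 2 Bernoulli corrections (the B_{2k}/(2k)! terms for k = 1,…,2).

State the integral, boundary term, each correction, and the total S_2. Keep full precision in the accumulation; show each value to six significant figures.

Integral: ∫_12^52 1/x^4 dx = 0.000190531.
Boundary: ½(f(12) + f(52)) = ½(4.82253e-05 + 1.36769e-07) = 2.41810e-05.
Running total after boundary: 0.000214712.
Correction k=1: B_{2}/2! · (f^{(1)}(52) − f^{(1)}(12)) = 1/12 · (-1.05207e-08 − (-1.60751e-05)) = 1.33872e-06.
Running total after k=1: 0.000216050.
Correction k=2: B_{4}/4! · (f^{(3)}(52) − f^{(3)}(12)) = −1/720 · (-1.16723e-10 − (-3.34898e-06)) = -4.65120e-09.

S_2 ≈ 0.000216046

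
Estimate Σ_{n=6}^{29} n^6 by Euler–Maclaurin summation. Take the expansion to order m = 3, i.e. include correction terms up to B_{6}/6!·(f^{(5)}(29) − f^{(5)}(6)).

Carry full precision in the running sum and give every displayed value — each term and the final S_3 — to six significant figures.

S_3 ≈ 2.77191e+09

Integral: ∫_6^29 x^6 dx = 2.46423e+09.
½[f(6) + f(29)] = ½[46656.0 + 5.94823e+08] = 2.97435e+08.
Running total after boundary: 2.76166e+09.
Order-1 term: 1/12 · (1.23067e+08 − 46656.0) = 1.02517e+07.
Running total after k=1: 2.77191e+09.
Order-2 term: −1/720 · (2.92668e+06 − 25920.0) = -4028.83.
Running total after k=2: 2.77191e+09.
Order-3 term: 1/30240 · (20880.0 − 4320.00) = 0.547619.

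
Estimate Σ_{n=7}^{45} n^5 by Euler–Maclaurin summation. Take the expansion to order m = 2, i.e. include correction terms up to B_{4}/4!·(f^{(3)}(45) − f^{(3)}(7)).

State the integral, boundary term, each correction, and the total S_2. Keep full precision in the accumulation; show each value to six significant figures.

S_2 ≈ 1.47792e+09

The integral term ∫_7^45 x^5 dx = 1.38394e+09.
½[f(7) + f(45)] = ½[16807.0 + 1.84528e+08] = 9.22725e+07.
So far: 1.47621e+09.
Order-1 term: 1/12 · (2.05031e+07 − 12005.0) = 1.70759e+06.
Running total after k=1: 1.47792e+09.
Order-2 term: −1/720 · (121500 − 2940.00) = -164.667.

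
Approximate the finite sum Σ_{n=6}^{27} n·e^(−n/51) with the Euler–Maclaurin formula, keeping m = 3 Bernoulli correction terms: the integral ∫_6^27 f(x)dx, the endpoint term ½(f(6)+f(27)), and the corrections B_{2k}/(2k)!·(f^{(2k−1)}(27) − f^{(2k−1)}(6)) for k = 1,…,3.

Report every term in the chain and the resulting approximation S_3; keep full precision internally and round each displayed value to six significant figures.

The integral term ∫_6^27 x·e^(−x/51) dx = 241.503.
½[f(6) + f(27)] = ½[5.33406 + 15.9017] = 10.6179.
Running total after boundary: 252.121.
k=1: B_{2}/(2)! × [f^{(1)}(27) − f^{(1)}(6)] = 1/12 × (0.277154 − 0.784420) = -0.0422722.
After k=1: 252.079.
k=2: B_{4}/(4)! × [f^{(3)}(27) − f^{(3)}(6)] = −1/720 × (0.000559422 − 0.000985175) = 5.91324e-07.
After k=2: 252.079.
k=3: B_{6}/(6)! × [f^{(5)}(27) − f^{(5)}(6)] = 1/30240 × (3.89192e-07 − 6.41586e-07) = -8.34638e-12.

S_3 ≈ 252.079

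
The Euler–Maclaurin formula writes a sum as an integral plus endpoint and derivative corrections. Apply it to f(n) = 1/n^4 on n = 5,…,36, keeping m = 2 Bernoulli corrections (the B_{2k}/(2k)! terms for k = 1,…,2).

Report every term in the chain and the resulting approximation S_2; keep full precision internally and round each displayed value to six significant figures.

S_2 ≈ 0.00356435

Integral: ∫_5^36 1/x^4 dx = 0.00265952.
Boundary: ½(f(5) + f(36)) = ½(0.00160000 + 5.95374e-07) = 0.000800298.
Running total after boundary: 0.00345982.
k=1: B_{2}/(2)! × [f^{(1)}(36) − f^{(1)}(5)] = 1/12 × (-6.61527e-08 − (-0.00128000)) = 0.000106661.
Partial sum through k=1: 0.00356648.
k=2: B_{4}/(4)! × [f^{(3)}(36) − f^{(3)}(5)] = −1/720 × (-1.53131e-09 − (-0.00153600)) = -2.13333e-06.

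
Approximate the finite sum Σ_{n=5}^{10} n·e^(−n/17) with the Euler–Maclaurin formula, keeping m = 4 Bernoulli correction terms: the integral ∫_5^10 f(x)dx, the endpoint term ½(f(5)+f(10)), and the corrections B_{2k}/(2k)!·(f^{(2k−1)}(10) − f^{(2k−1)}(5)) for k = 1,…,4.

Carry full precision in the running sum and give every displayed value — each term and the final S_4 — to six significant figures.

S_4 ≈ 28.4297

∫_5^10 x·e^(−x/17) dx evaluates to 23.8150.
Boundary: ½(f(5) + f(10)) = ½(3.72594 + 5.55306) = 4.63950.
So far: 28.4545.
Correction k=1: B_{2}/2! · (f^{(1)}(10) − f^{(1)}(5)) = 1/12 · (0.228656 − 0.526016) = -0.0247800.
Running total after k=1: 28.4297.
Correction k=2: B_{4}/4! · (f^{(3)}(10) − f^{(3)}(5)) = −1/720 · (0.00463415 − 0.00697714) = 3.25416e-06.
Running total after k=2: 28.4297.
Correction k=3: B_{6}/6! · (f^{(5)}(10) − f^{(5)}(5)) = 1/30240 · (2.93325e-05 − 4.19867e-05) = -4.18458e-10.
Running total after k=3: 28.4297.
Correction k=4: B_{8}/8! · (f^{(7)}(10) − f^{(7)}(5)) = −1/1209600 · (1.47508e-07 − 2.07028e-07) = 4.92059e-14.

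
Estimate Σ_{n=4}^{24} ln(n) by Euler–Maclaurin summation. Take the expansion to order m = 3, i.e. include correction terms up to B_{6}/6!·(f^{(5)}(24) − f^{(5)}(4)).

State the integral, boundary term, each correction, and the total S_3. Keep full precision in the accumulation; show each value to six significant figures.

S_3 ≈ 52.9930

Integral: ∫_4^24 ln(x) dx = 50.7281.
Boundary: ½(f(4) + f(24)) = ½(1.38629 + 3.17805) = 2.28217.
So far: 53.0103.
k=1: B_{2}/(2)! × [f^{(1)}(24) − f^{(1)}(4)] = 1/12 × (0.0416667 − 0.250000) = -0.0173611.
After k=1: 52.9929.
k=2: B_{4}/(4)! × [f^{(3)}(24) − f^{(3)}(4)] = −1/720 × (0.000144676 − 0.0312500) = 4.32018e-05.
After k=2: 52.9930.
k=3: B_{6}/(6)! × [f^{(5)}(24) − f^{(5)}(4)] = 1/30240 × (3.01408e-06 − 0.0234375) = -7.74950e-07.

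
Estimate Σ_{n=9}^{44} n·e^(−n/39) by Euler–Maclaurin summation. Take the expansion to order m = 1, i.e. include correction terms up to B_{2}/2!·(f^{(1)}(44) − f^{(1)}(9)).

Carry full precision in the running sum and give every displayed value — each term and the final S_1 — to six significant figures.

S_1 ≈ 449.324

Integral: ∫_9^44 x·e^(−x/39) dx = 438.686.
½[f(9) + f(44)] = ½[7.14530 + 14.2390] = 10.6922.
So far: 449.378.
Correction k=1: B_{2}/2! · (f^{(1)}(44) − f^{(1)}(9)) = 1/12 · (-0.0414889 − 0.610710) = -0.0543499.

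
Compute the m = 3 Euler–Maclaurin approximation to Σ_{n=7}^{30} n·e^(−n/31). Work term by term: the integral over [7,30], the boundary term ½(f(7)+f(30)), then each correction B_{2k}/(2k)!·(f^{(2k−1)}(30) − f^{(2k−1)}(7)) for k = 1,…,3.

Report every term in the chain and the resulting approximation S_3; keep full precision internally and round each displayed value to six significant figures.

S_3 ≈ 229.868

Integral: ∫_7^30 x·e^(−x/31) dx = 221.427.
Endpoint term: (f(7) + f(30))/2 = (5.58511 + 11.3982)/2 = 8.49165.
So far: 229.919.
k=1: B_{2}/(2)! × [f^{(1)}(30) − f^{(1)}(7)] = 1/12 × (0.0122561 − 0.617708) = -0.0504543.
Running total after k=1: 229.868.
k=2: B_{4}/(4)! × [f^{(3)}(30) − f^{(3)}(7)] = −1/720 × (0.000803472 − 0.00230328) = 2.08307e-06.
Running total after k=2: 229.868.
k=3: B_{6}/(6)! × [f^{(5)}(30) − f^{(5)}(7)] = 1/30240 × (1.65889e-06 − 4.12465e-06) = -8.15397e-11.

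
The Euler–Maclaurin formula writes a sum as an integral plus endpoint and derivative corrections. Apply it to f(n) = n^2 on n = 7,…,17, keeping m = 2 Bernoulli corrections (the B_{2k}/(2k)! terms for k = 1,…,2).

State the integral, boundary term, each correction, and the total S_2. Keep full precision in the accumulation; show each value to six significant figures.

S_2 ≈ 1694.00

∫_7^17 x^2 dx evaluates to 1523.33.
Boundary: ½(f(7) + f(17)) = ½(49.0000 + 289.000) = 169.000.
Integral + boundary = 1692.33.
k=1: B_{2}/(2)! × [f^{(1)}(17) − f^{(1)}(7)] = 1/12 × (34.0000 − 14.0000) = 1.66667.
Partial sum through k=1: 1694.00.
k=2: B_{4}/(4)! × [f^{(3)}(17) − f^{(3)}(7)] = −1/720 × (0.00000 − 0.00000) = 0.00000.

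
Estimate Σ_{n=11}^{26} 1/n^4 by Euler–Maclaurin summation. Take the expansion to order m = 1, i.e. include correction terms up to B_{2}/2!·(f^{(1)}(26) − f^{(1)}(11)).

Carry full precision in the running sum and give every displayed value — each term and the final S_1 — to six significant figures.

S_1 ≈ 0.000268760

∫_11^26 1/x^4 dx evaluates to 0.000231473.
Endpoint term: (f(11) + f(26))/2 = (6.83013e-05 + 2.18830e-06)/2 = 3.52448e-05.
So far: 0.000266718.
Correction k=1: B_{2}/2! · (f^{(1)}(26) − f^{(1)}(11)) = 1/12 · (-3.36661e-07 − (-2.48369e-05)) = 2.04168e-06.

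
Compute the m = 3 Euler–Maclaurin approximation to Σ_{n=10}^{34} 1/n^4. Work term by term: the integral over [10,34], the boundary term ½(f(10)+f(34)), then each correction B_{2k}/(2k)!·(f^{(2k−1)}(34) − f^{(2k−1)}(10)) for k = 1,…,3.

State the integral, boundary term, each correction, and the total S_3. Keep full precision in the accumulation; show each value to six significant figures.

S_3 ≈ 0.000378536

The integral term ∫_10^34 1/x^4 dx = 0.000324852.
Boundary: ½(f(10) + f(34)) = ½(0.000100000 + 7.48315e-07) = 5.03742e-05.
Running total after boundary: 0.000375227.
Order-1 term: 1/12 · (-8.80370e-08 − (-4.00000e-05)) = 3.32600e-06.
Running total after k=1: 0.000378553.
Order-2 term: −1/720 · (-2.28470e-09 − (-1.20000e-05)) = -1.66635e-08.
Running total after k=2: 0.000378536.
Order-3 term: 1/30240 · (-1.10677e-10 − (-6.72000e-06)) = 2.22219e-10.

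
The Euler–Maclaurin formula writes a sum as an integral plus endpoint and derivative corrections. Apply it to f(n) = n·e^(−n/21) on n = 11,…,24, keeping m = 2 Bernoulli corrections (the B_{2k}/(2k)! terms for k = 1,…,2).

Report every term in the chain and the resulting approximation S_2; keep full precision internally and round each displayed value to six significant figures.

S_2 ≈ 103.689

The integral term ∫_11^24 x·e^(−x/21) dx = 96.6320.
Endpoint term: (f(11) + f(24))/2 = (6.51486 + 7.65376)/2 = 7.08431.
So far: 103.716.
Correction k=1: B_{2}/2! · (f^{(1)}(24) − f^{(1)}(11)) = 1/12 · (-0.0455581 − 0.282029) = -0.0272989.
After k=1: 103.689.
Correction k=2: B_{4}/4! · (f^{(3)}(24) − f^{(3)}(11)) = −1/720 · (0.00134298 − 0.00332551) = 2.75351e-06.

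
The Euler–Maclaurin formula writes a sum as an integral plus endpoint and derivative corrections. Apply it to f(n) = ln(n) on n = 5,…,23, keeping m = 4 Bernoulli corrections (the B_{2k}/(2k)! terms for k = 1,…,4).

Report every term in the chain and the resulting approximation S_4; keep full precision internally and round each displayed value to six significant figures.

Integral: ∫_5^23 ln(x) dx = 46.0692.
Boundary: ½(f(5) + f(23)) = ½(1.60944 + 3.13549) = 2.37247.
Integral + boundary = 48.4416.
k=1: B_{2}/(2)! × [f^{(1)}(23) − f^{(1)}(5)] = 1/12 × (0.0434783 − 0.200000) = -0.0130435.
Partial sum through k=1: 48.4286.
k=2: B_{4}/(4)! × [f^{(3)}(23) − f^{(3)}(5)] = −1/720 × (0.000164379 − 0.0160000) = 2.19939e-05.
Partial sum through k=2: 48.4286.
k=3: B_{6}/(6)! × [f^{(5)}(23) − f^{(5)}(5)] = 1/30240 × (3.72883e-06 − 0.00768000) = -2.53845e-07.
Partial sum through k=3: 48.4286.
k=4: B_{8}/(8)! × [f^{(7)}(23) − f^{(7)}(5)] = −1/1209600 × (2.11465e-07 − 0.00921600) = 7.61887e-09.

S_4 ≈ 48.4286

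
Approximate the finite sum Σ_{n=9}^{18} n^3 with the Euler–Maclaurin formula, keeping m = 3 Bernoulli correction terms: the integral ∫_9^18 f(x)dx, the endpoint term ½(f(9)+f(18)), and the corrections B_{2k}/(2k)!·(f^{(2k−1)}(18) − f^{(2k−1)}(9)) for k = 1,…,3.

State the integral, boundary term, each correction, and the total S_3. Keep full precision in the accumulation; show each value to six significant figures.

The integral term ∫_9^18 x^3 dx = 24603.8.
½[f(9) + f(18)] = ½[729.000 + 5832.00] = 3280.50.
So far: 27884.2.
k=1: B_{2}/(2)! × [f^{(1)}(18) − f^{(1)}(9)] = 1/12 × (972.000 − 243.000) = 60.7500.
Running total after k=1: 27945.0.
k=2: B_{4}/(4)! × [f^{(3)}(18) − f^{(3)}(9)] = −1/720 × (6.00000 − 6.00000) = 0.00000.
Running total after k=2: 27945.0.
k=3: B_{6}/(6)! × [f^{(5)}(18) − f^{(5)}(9)] = 1/30240 × (0.00000 − 0.00000) = 0.00000.

S_3 ≈ 27945.0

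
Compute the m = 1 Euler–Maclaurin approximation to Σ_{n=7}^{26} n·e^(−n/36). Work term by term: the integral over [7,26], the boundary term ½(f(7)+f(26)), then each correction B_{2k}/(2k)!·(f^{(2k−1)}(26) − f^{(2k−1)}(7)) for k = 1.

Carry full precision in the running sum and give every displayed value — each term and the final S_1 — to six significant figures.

S_1 ≈ 199.588

∫_7^26 x·e^(−x/36) dx evaluates to 190.436.
Boundary: ½(f(7) + f(26)) = ½(5.76304 + 12.6275) = 9.19525.
So far: 199.632.
Order-1 term: 1/12 · (0.134909 − 0.663207) = -0.0440249.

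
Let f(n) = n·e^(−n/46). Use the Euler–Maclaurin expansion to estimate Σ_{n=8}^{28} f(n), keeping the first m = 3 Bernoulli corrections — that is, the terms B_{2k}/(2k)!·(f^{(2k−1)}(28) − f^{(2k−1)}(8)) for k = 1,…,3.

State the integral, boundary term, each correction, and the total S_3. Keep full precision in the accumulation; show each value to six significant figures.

∫_8^28 x·e^(−x/46) dx evaluates to 235.499.
Endpoint term: (f(8) + f(28))/2 = (6.72296 + 15.2337)/2 = 10.9783.
Integral + boundary = 246.477.
k=1: B_{2}/(2)! × [f^{(1)}(28) − f^{(1)}(8)] = 1/12 × (0.212893 − 0.694219) = -0.0401105.
After k=1: 246.437.
k=2: B_{4}/(4)! × [f^{(3)}(28) − f^{(3)}(8)] = −1/720 × (0.000614846 − 0.00112238) = 7.04911e-07.
After k=2: 246.437.
k=3: B_{6}/(6)! × [f^{(5)}(28) − f^{(5)}(8)] = 1/30240 × (5.33592e-07 − 9.05804e-07) = -1.23086e-11.

S_3 ≈ 246.437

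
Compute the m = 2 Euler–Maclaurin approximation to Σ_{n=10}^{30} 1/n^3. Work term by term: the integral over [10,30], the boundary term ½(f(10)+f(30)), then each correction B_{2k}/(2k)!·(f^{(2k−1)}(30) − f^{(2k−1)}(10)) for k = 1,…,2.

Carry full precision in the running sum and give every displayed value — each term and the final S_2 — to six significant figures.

∫_10^30 1/x^3 dx evaluates to 0.00444444.
Endpoint term: (f(10) + f(30))/2 = (0.00100000 + 3.70370e-05)/2 = 0.000518519.
Integral + boundary = 0.00496296.
k=1: B_{2}/(2)! × [f^{(1)}(30) − f^{(1)}(10)] = 1/12 × (-3.70370e-06 − (-0.000300000)) = 2.46914e-05.
After k=1: 0.00498765.
k=2: B_{4}/(4)! × [f^{(3)}(30) − f^{(3)}(10)] = −1/720 × (-8.23045e-08 − (-6.00000e-05)) = -8.32190e-08.

S_2 ≈ 0.00498757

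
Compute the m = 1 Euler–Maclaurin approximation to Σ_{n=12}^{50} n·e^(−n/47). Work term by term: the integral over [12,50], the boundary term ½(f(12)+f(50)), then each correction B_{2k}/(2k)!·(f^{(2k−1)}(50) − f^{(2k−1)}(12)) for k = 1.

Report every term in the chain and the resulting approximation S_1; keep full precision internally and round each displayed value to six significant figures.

Integral: ∫_12^50 x·e^(−x/47) dx = 574.703.
Boundary: ½(f(12) + f(50)) = ½(9.29603 + 17.2566) = 13.2763.
So far: 587.980.
Correction k=1: B_{2}/2! · (f^{(1)}(50) − f^{(1)}(12)) = 1/12 · (-0.0220297 − 0.576881) = -0.0499093.

S_1 ≈ 587.930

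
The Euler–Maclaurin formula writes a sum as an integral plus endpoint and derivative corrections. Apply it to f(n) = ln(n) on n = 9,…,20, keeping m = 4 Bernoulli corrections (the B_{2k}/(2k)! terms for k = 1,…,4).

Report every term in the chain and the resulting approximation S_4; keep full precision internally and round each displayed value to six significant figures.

The integral term ∫_9^20 ln(x) dx = 29.1396.
½[f(9) + f(20)] = ½[2.19722 + 2.99573] = 2.59648.
So far: 31.7361.
Order-1 term: 1/12 · (0.0500000 − 0.111111) = -0.00509259.
Running total after k=1: 31.7310.
Order-2 term: −1/720 · (0.000250000 − 0.00274348) = 3.46317e-06.
Running total after k=2: 31.7310.
Order-3 term: 1/30240 · (7.50000e-06 − 0.000406442) = -1.31925e-08.
Running total after k=3: 31.7310.
Order-4 term: −1/1209600 · (5.62500e-07 − 0.000150534) = 1.23984e-10.

S_4 ≈ 31.7310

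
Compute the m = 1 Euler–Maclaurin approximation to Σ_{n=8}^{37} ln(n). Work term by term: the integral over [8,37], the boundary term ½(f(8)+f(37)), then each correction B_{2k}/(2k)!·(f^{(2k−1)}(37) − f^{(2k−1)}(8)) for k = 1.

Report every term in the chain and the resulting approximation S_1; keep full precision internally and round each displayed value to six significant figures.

Integral: ∫_8^37 ln(x) dx = 87.9684.
Endpoint term: (f(8) + f(37))/2 = (2.07944 + 3.61092)/2 = 2.84518.
Running total after boundary: 90.8136.
Order-1 term: 1/12 · (0.0270270 − 0.125000) = -0.00816441.

S_1 ≈ 90.8054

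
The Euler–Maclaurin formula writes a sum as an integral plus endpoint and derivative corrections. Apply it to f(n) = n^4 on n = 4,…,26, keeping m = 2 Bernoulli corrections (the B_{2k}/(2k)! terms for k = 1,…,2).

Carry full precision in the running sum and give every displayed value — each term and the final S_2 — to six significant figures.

∫_4^26 x^4 dx evaluates to 2.37607e+06.
Boundary: ½(f(4) + f(26)) = ½(256.000 + 456976) = 228616.
Integral + boundary = 2.60469e+06.
k=1: B_{2}/(2)! × [f^{(1)}(26) − f^{(1)}(4)] = 1/12 × (70304.0 − 256.000) = 5837.33.
After k=1: 2.61052e+06.
k=2: B_{4}/(4)! × [f^{(3)}(26) − f^{(3)}(4)] = −1/720 × (624.000 − 96.0000) = -0.733333.

S_2 ≈ 2.61052e+06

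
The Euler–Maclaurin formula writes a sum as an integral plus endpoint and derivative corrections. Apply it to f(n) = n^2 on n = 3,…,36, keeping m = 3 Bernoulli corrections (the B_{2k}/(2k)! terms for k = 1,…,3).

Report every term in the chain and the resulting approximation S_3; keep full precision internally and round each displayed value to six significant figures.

∫_3^36 x^2 dx evaluates to 15543.0.
½[f(3) + f(36)] = ½[9.00000 + 1296.00] = 652.500.
So far: 16195.5.
Correction k=1: B_{2}/2! · (f^{(1)}(36) − f^{(1)}(3)) = 1/12 · (72.0000 − 6.00000) = 5.50000.
After k=1: 16201.0.
Correction k=2: B_{4}/4! · (f^{(3)}(36) − f^{(3)}(3)) = −1/720 · (0.00000 − 0.00000) = 0.00000.
After k=2: 16201.0.
Correction k=3: B_{6}/6! · (f^{(5)}(36) − f^{(5)}(3)) = 1/30240 · (0.00000 − 0.00000) = 0.00000.

S_3 ≈ 16201.0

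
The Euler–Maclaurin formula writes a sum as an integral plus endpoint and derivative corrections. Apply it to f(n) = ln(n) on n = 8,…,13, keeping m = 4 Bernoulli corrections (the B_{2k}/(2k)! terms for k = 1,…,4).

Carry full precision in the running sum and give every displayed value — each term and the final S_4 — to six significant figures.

S_4 ≈ 14.0270

Integral: ∫_8^13 ln(x) dx = 11.7088.
½[f(8) + f(13)] = ½[2.07944 + 2.56495] = 2.32220.
Integral + boundary = 14.0310.
Order-1 term: 1/12 · (0.0769231 − 0.125000) = -0.00400641.
After k=1: 14.0270.
Order-2 term: −1/720 · (0.000910332 − 0.00390625) = 4.16100e-06.
After k=2: 14.0270.
Order-3 term: 1/30240 · (6.46390e-05 − 0.000732422) = -2.20828e-08.
After k=3: 14.0270.
Order-4 term: −1/1209600 · (1.14744e-05 − 0.000343323) = 2.74346e-10.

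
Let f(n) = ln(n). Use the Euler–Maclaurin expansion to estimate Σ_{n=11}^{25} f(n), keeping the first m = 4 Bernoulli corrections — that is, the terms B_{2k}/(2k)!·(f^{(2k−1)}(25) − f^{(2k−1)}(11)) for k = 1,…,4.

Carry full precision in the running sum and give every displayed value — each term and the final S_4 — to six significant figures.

The integral term ∫_11^25 ln(x) dx = 40.0950.
½[f(11) + f(25)] = ½[2.39790 + 3.21888] = 2.80839.
Running total after boundary: 42.9034.
k=1: B_{2}/(2)! × [f^{(1)}(25) − f^{(1)}(11)] = 1/12 × (0.0400000 − 0.0909091) = -0.00424242.
After k=1: 42.8992.
k=2: B_{4}/(4)! × [f^{(3)}(25) − f^{(3)}(11)] = −1/720 × (0.000128000 − 0.00150263) = 1.90921e-06.
After k=2: 42.8992.
k=3: B_{6}/(6)! × [f^{(5)}(25) − f^{(5)}(11)] = 1/30240 × (2.45760e-06 − 0.000149021) = -4.84668e-09.
After k=3: 42.8992.
k=4: B_{8}/(8)! × [f^{(7)}(25) − f^{(7)}(11)] = −1/1209600 × (1.17965e-07 − 3.69474e-05) = 3.04476e-11.

S_4 ≈ 42.8992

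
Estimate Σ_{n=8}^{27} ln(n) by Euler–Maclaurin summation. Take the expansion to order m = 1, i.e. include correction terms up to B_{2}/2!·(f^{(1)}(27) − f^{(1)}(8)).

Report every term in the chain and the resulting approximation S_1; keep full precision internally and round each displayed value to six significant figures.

The integral term ∫_8^27 ln(x) dx = 53.3521.
Endpoint term: (f(8) + f(27))/2 = (2.07944 + 3.29584)/2 = 2.68764.
So far: 56.0397.
Correction k=1: B_{2}/2! · (f^{(1)}(27) − f^{(1)}(8)) = 1/12 · (0.0370370 − 0.125000) = -0.00733025.

S_1 ≈ 56.0324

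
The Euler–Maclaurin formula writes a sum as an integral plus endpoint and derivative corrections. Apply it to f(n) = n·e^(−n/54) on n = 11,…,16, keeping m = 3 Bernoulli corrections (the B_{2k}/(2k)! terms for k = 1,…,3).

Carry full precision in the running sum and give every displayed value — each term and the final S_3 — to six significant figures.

S_3 ≈ 62.8620

Integral: ∫_11^16 x·e^(−x/54) dx = 52.4376.
Boundary: ½(f(11) + f(16)) = ½(8.97274 + 11.8971) = 10.4349.
Integral + boundary = 62.8725.
k=1: B_{2}/(2)! × [f^{(1)}(16) − f^{(1)}(11)] = 1/12 × (0.523251 − 0.649542) = -0.0105243.
After k=1: 62.8620.
k=2: B_{4}/(4)! × [f^{(3)}(16) − f^{(3)}(11)] = −1/720 × (0.000689432 − 0.000782219) = 1.28870e-07.
After k=2: 62.8620.
k=3: B_{6}/(6)! × [f^{(5)}(16) − f^{(5)}(11)] = 1/30240 × (4.11325e-07 − 4.60112e-07) = -1.61333e-12.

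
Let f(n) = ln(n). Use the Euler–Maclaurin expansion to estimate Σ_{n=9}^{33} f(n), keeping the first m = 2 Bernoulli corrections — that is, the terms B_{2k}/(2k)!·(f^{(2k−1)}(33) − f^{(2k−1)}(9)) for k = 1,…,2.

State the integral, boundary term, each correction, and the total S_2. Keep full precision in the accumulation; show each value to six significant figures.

The integral term ∫_9^33 ln(x) dx = 71.6097.
½[f(9) + f(33)] = ½[2.19722 + 3.49651] = 2.84687.
Running total after boundary: 74.4566.
Order-1 term: 1/12 · (0.0303030 − 0.111111) = -0.00673401.
After k=1: 74.4499.
Order-2 term: −1/720 · (5.56529e-05 − 0.00274348) = 3.73310e-06.

S_2 ≈ 74.4499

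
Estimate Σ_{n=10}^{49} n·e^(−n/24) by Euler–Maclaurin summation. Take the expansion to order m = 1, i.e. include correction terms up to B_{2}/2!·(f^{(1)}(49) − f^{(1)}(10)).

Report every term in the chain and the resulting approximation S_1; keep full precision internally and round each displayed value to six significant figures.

S_1 ≈ 316.943

Integral: ∫_10^49 x·e^(−x/24) dx = 310.509.
Endpoint term: (f(10) + f(49))/2 = (6.59241 + 6.36080)/2 = 6.47660.
So far: 316.986.
Correction k=1: B_{2}/2! · (f^{(1)}(49) − f^{(1)}(10)) = 1/12 · (-0.135221 − 0.384557) = -0.0433148.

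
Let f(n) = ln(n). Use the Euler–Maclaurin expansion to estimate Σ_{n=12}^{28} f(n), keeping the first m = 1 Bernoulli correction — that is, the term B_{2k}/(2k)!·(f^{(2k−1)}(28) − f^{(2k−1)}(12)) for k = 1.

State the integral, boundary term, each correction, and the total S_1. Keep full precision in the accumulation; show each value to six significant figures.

S_1 ≈ 50.3874

The integral term ∫_12^28 ln(x) dx = 47.4828.
½[f(12) + f(28)] = ½[2.48491 + 3.33220] = 2.90856.
Running total after boundary: 50.3914.
Order-1 term: 1/12 · (0.0357143 − 0.0833333) = -0.00396825.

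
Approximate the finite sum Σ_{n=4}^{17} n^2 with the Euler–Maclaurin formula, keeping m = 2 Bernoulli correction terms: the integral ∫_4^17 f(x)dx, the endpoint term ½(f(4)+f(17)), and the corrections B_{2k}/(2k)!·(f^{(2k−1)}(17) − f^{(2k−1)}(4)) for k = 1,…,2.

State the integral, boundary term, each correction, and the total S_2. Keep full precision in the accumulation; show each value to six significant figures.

∫_4^17 x^2 dx evaluates to 1616.33.
Endpoint term: (f(4) + f(17))/2 = (16.0000 + 289.000)/2 = 152.500.
So far: 1768.83.
Correction k=1: B_{2}/2! · (f^{(1)}(17) − f^{(1)}(4)) = 1/12 · (34.0000 − 8.00000) = 2.16667.
After k=1: 1771.00.
Correction k=2: B_{4}/4! · (f^{(3)}(17) − f^{(3)}(4)) = −1/720 · (0.00000 − 0.00000) = 0.00000.

S_2 ≈ 1771.00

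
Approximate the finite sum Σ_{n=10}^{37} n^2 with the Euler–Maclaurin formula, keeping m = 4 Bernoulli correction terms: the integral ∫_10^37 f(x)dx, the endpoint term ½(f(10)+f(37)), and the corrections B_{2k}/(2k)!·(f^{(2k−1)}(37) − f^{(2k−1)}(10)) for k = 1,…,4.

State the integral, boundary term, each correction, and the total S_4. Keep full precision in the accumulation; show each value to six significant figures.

S_4 ≈ 17290.0

Integral: ∫_10^37 x^2 dx = 16551.0.
½[f(10) + f(37)] = ½[100.000 + 1369.00] = 734.500.
So far: 17285.5.
k=1: B_{2}/(2)! × [f^{(1)}(37) − f^{(1)}(10)] = 1/12 × (74.0000 − 20.0000) = 4.50000.
Running total after k=1: 17290.0.
k=2: B_{4}/(4)! × [f^{(3)}(37) − f^{(3)}(10)] = −1/720 × (0.00000 − 0.00000) = 0.00000.
Running total after k=2: 17290.0.
k=3: B_{6}/(6)! × [f^{(5)}(37) − f^{(5)}(10)] = 1/30240 × (0.00000 − 0.00000) = 0.00000.
Running total after k=3: 17290.0.
k=4: B_{8}/(8)! × [f^{(7)}(37) − f^{(7)}(10)] = −1/1209600 × (0.00000 − 0.00000) = 0.00000.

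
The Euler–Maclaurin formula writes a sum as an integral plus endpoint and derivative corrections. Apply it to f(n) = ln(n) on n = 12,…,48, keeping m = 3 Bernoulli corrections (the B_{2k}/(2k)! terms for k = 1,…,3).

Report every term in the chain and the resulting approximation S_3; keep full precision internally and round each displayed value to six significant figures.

S_3 ≈ 123.172

∫_12^48 ln(x) dx evaluates to 119.999.
½[f(12) + f(48)] = ½[2.48491 + 3.87120] = 3.17805.
Integral + boundary = 123.177.
k=1: B_{2}/(2)! × [f^{(1)}(48) − f^{(1)}(12)] = 1/12 × (0.0208333 − 0.0833333) = -0.00520833.
Running total after k=1: 123.172.
k=2: B_{4}/(4)! × [f^{(3)}(48) − f^{(3)}(12)] = −1/720 × (1.80845e-05 − 0.00115741) = 1.58239e-06.
Running total after k=2: 123.172.
k=3: B_{6}/(6)! × [f^{(5)}(48) − f^{(5)}(12)] = 1/30240 × (9.41901e-08 − 9.64506e-05) = -3.18639e-09.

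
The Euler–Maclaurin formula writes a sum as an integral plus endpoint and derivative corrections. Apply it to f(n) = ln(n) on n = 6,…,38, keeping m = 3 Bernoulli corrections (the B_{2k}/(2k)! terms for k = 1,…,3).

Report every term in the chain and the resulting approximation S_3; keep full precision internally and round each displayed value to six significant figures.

The integral term ∫_6^38 ln(x) dx = 95.4777.
½[f(6) + f(38)] = ½[1.79176 + 3.63759] = 2.71467.
Integral + boundary = 98.1924.
Order-1 term: 1/12 · (0.0263158 − 0.166667) = -0.0116959.
Partial sum through k=1: 98.1807.
Order-2 term: −1/720 · (3.64485e-05 − 0.00925926) = 1.28095e-05.
Partial sum through k=2: 98.1807.
Order-3 term: 1/30240 · (3.02896e-07 − 0.00308642) = -1.02054e-07.

S_3 ≈ 98.1807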